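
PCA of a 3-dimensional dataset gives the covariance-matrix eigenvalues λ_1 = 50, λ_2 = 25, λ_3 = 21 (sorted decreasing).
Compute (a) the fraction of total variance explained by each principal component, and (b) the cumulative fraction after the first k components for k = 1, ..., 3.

Step 1 — total variance = trace(Sigma) = Σ λ_i = 50 + 25 + 21 = 96.

Step 2 — fraction explained by component i = λ_i / Σ λ:
  PC1: 50/96 = 0.5208
  PC2: 25/96 = 0.2604
  PC3: 21/96 = 0.2188

Step 3 — cumulative fraction after k components = (λ_1 + ... + λ_k) / Σ λ:
  k = 1: 50/96 = 0.5208
  k = 2: (50 + 25)/96 = 75/96 = 0.7812
  k = 3: (50 + 25 + 21)/96 = 96/96 = 1

Summary (fraction, with percent):

explained: PC1 0.5208 (52.08%), PC2 0.2604 (26.04%), PC3 0.2188 (21.88%);  cumulative: 0.5208, 0.7812, 1


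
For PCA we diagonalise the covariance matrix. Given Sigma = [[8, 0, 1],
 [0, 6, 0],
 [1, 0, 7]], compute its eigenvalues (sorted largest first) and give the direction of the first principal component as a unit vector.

Step 1 — characteristic polynomial p(λ) = det(λI - Sigma) = λ³ - tr·λ² + c_1·λ - det, where tr = trace, c_1 = sum of the principal 2×2 minors, det = det(Sigma):
  tr = 8 + 6 + 7 = 21,
  c_1 = (8·6 - (0)²) + (8·7 - (1)²) + (6·7 - (0)²) = 48 + 55 + 42 = 145,
  det = 8·(6·7 - (0)²) - (0)·((0)·7 - (0)·(1)) + (1)·((0)·(0) - 6·(1)) = 8·(42) - (0)·(0) + (1)·(-6) = 330.
  So p(λ) = λ³ - 21λ² + 145λ - 330.
Step 2 — look for an integer root (rational root theorem: any rational root is an integer divisor of 330). Testing λ = 6:
  p(6) = 216 - 756 + 870 - 330 = 0  ✓
  Dividing out (λ - 6): p(λ) = (λ - 6)(λ² - 15λ + 55).
Step 3 — remaining eigenvalues from the quadratic λ² - 15λ + 55 = 0:
  Δ = 15² - 4·55 = 225 - 220 = 5,  λ = (15 ± √5)/2 = (15 ± 2.2361)/2 ≈ 8.618 or 6.382.
  Sorted: λ_1 = 8.618,  λ_2 = 6.382,  λ_3 = 6  (check: sum = 21 = tr ✓).

Step 4 — unit eigenvector for λ_1 ≈ 8.618: v spans the null space of (Sigma - λ_1 I), whose rows are
  r_1 = (-0.618, 0, 1),  r_2 = (0, -2.618, 0),  r_3 = (1, 0, -1.618).
  v is orthogonal to every row, so take v ∝ r_1 × r_2 = ((0)·(0) - (1)·(-2.618), (1)·(0) - (-0.618)·(0), (-0.618)·(-2.618) - (0)·(0)) ≈ (2.618, 0, 1.618).
  Let u = (2.618, 0, 1.618).
  ||u|| = √((2.618)² + (0)² + (1.618)²) = √(9.4721) ≈ 3.0777,  v_1 = u/||u|| ≈ (0.8507, 0, 0.5257) (||v_1|| = 1).

λ_1 = 8.618,  λ_2 = 6.382,  λ_3 = 6;  v_1 ≈ (0.8507, 0, 0.5257)


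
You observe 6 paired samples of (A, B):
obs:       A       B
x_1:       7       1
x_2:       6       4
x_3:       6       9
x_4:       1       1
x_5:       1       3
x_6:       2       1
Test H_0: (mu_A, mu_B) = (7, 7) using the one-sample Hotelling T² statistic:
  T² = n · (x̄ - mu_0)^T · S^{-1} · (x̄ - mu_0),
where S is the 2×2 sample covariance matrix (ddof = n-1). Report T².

Step 1 — sample mean vector:
  mean(A) = (7 + 6 + 6 + 1 + 1 + 2) / 6 = 23/6 = 3.8333
  mean(B) = (1 + 4 + 9 + 1 + 3 + 1) / 6 = 19/6 = 3.1667
  x̄ = (3.8333, 3.1667),  deviation x̄ - mu_0 = (3.8333, 3.1667) - (7, 7) = (-3.1667, -3.8333).

Step 2 — sample covariance matrix, S[i,j] = (1/(n-1)) · Σ_k (x_{k,i} - mean_i) · (x_{k,j} - mean_j), divisor n-1 = 5:
  S[A,A] = ((3.1667)·(3.1667) + (2.1667)·(2.1667) + (2.1667)·(2.1667) + (-2.8333)·(-2.8333) + (-2.8333)·(-2.8333) + (-1.8333)·(-1.8333)) / 5 = 38.8333/5 = 7.7667
  S[A,B] = ((3.1667)·(-2.1667) + (2.1667)·(0.8333) + (2.1667)·(5.8333) + (-2.8333)·(-2.1667) + (-2.8333)·(-0.1667) + (-1.8333)·(-2.1667)) / 5 = 18.1667/5 = 3.6333
  S[B,B] = ((-2.1667)·(-2.1667) + (0.8333)·(0.8333) + (5.8333)·(5.8333) + (-2.1667)·(-2.1667) + (-0.1667)·(-0.1667) + (-2.1667)·(-2.1667)) / 5 = 48.8333/5 = 9.7667
  S = [[7.7667, 3.6333],
 [3.6333, 9.7667]].

Step 3 — invert S. det(S) = 7.7667·9.7667 - (3.6333)² = 62.6533.
  S^{-1} = (1/det) · [[d, -b], [-b, a]] = [[0.1559, -0.058],
 [-0.058, 0.124]].

Step 4 — quadratic form (x̄ - mu_0)^T · S^{-1} · (x̄ - mu_0):
  S^{-1} · (x̄ - mu_0) = (-0.2713, -0.2916),
  (x̄ - mu_0)^T · [...] = (-3.1667)·(-0.2713) + (-3.8333)·(-0.2916) = 1.9768.

Step 5 — scale by n: T² = 6 · 1.9768 = 11.861.

T² ≈ 11.861


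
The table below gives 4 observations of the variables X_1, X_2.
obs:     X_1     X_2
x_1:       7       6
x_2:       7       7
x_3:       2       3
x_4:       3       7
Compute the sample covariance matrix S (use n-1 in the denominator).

Step 1 — column means:
  mean(X_1) = (7 + 7 + 2 + 3) / 4 = 19/4 = 4.75
  mean(X_2) = (6 + 7 + 3 + 7) / 4 = 23/4 = 5.75

Step 2 — sample covariance S[i,j] = (1/(n-1)) · Σ_k (x_{k,i} - mean_i) · (x_{k,j} - mean_j), with n-1 = 3.
  S[X_1,X_1] = ((2.25)·(2.25) + (2.25)·(2.25) + (-2.75)·(-2.75) + (-1.75)·(-1.75)) / 3 = 20.75/3 = 6.9167
  S[X_1,X_2] = ((2.25)·(0.25) + (2.25)·(1.25) + (-2.75)·(-2.75) + (-1.75)·(1.25)) / 3 = 8.75/3 = 2.9167
  S[X_2,X_2] = ((0.25)·(0.25) + (1.25)·(1.25) + (-2.75)·(-2.75) + (1.25)·(1.25)) / 3 = 10.75/3 = 3.5833

S is symmetric (S[j,i] = S[i,j]). Assembling:

S = [[6.9167, 2.9167],
 [2.9167, 3.5833]]


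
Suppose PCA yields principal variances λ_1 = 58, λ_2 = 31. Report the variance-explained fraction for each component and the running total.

Step 1 — total variance = trace(Sigma) = Σ λ_i = 58 + 31 = 89.

Step 2 — fraction explained by component i = λ_i / Σ λ:
  PC1: 58/89 = 0.6517
  PC2: 31/89 = 0.3483

Step 3 — cumulative fraction after k components = (λ_1 + ... + λ_k) / Σ λ:
  k = 1: 58/89 = 0.6517
  k = 2: (58 + 31)/89 = 89/89 = 1

Summary (fraction, with percent):

explained: PC1 0.6517 (65.17%), PC2 0.3483 (34.83%);  cumulative: 0.6517, 1


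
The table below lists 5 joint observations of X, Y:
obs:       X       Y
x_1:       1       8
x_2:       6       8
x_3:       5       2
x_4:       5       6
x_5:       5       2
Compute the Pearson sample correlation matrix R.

Step 1 — column means:
  mean(X) = (1 + 6 + 5 + 5 + 5) / 5 = 22/5 = 4.4
  mean(Y) = (8 + 8 + 2 + 6 + 2) / 5 = 26/5 = 5.2

Step 2 — sample variances and covariances s[i,j] = (1/(n-1)) · Σ_k (x_{k,i} - mean_i) · (x_{k,j} - mean_j), with n-1 = 4:
  s[X,X] = ((-3.4)·(-3.4) + (1.6)·(1.6) + (0.6)·(0.6) + (0.6)·(0.6) + (0.6)·(0.6)) / 4 = 15.2/4 = 3.8
  s[X,Y] = ((-3.4)·(2.8) + (1.6)·(2.8) + (0.6)·(-3.2) + (0.6)·(0.8) + (0.6)·(-3.2)) / 4 = -8.4/4 = -2.1
  s[Y,Y] = ((2.8)·(2.8) + (2.8)·(2.8) + (-3.2)·(-3.2) + (0.8)·(0.8) + (-3.2)·(-3.2)) / 4 = 36.8/4 = 9.2
  Sample standard deviations s_i = √(s[i,i]):
  s(X) = √(3.8) = 1.9494
  s(Y) = √(9.2) = 3.0332

Step 3 — r_{ij} = s_{ij} / (s_i · s_j):
  r[X,X] = 1 (diagonal).
  r[X,Y] = -2.1 / (1.9494 · 3.0332) = -2.1 / 5.9127 = -0.3552
  r[Y,Y] = 1 (diagonal).

R is symmetric with unit diagonal. Assembling:

R = [[1, -0.3552],
 [-0.3552, 1]]


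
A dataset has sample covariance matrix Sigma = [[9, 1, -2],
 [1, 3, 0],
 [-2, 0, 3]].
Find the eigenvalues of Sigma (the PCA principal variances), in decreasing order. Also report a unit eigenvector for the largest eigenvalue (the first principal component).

Step 1 — characteristic polynomial p(λ) = det(λI - Sigma) = λ³ - tr·λ² + c_1·λ - det, where tr = trace, c_1 = sum of the principal 2×2 minors, det = det(Sigma):
  tr = 9 + 3 + 3 = 15,
  c_1 = (9·3 - (1)²) + (9·3 - (-2)²) + (3·3 - (0)²) = 26 + 23 + 9 = 58,
  det = 9·(3·3 - (0)²) - (1)·((1)·3 - (0)·(-2)) + (-2)·((1)·(0) - 3·(-2)) = 9·(9) - (1)·(3) + (-2)·(6) = 66.
  So p(λ) = λ³ - 15λ² + 58λ - 66.
Step 2 — look for an integer root (rational root theorem: any rational root is an integer divisor of 66). Testing λ = 3:
  p(3) = 27 - 135 + 174 - 66 = 0  ✓
  Dividing out (λ - 3): p(λ) = (λ - 3)(λ² - 12λ + 22).
Step 3 — remaining eigenvalues from the quadratic λ² - 12λ + 22 = 0:
  Δ = 12² - 4·22 = 144 - 88 = 56,  λ = (12 ± √56)/2 = (12 ± 7.4833)/2 ≈ 9.7417 or 2.2583.
  Sorted: λ_1 = 9.7417,  λ_2 = 3,  λ_3 = 2.2583  (check: sum = 15 = tr ✓).

Step 4 — unit eigenvector for λ_1 ≈ 9.7417: v spans the null space of (Sigma - λ_1 I), whose rows are
  r_1 = (-0.7417, 1, -2),  r_2 = (1, -6.7417, 0),  r_3 = (-2, 0, -6.7417).
  v is orthogonal to every row, so take v ∝ r_1 × r_2 = ((1)·(0) - (-2)·(-6.7417), (-2)·(1) - (-0.7417)·(0), (-0.7417)·(-6.7417) - (1)·(1)) ≈ (-13.4833, -2, 4).
  Rescale (multiply by -1 so the first nonzero entry is positive): u = (13.4833, 2, -4).
  ||u|| = √((13.4833)² + (2)² + (-4)²) = √(201.7998) ≈ 14.2056,  v_1 = u/||u|| ≈ (0.9492, 0.1408, -0.2816) (||v_1|| = 1).

λ_1 = 9.7417,  λ_2 = 3,  λ_3 = 2.2583;  v_1 ≈ (0.9492, 0.1408, -0.2816)


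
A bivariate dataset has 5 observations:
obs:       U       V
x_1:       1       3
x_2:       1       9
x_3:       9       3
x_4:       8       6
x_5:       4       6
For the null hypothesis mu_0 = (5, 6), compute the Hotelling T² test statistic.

Step 1 — sample mean vector:
  mean(U) = (1 + 1 + 9 + 8 + 4) / 5 = 23/5 = 4.6
  mean(V) = (3 + 9 + 3 + 6 + 6) / 5 = 27/5 = 5.4
  x̄ = (4.6, 5.4),  deviation x̄ - mu_0 = (4.6, 5.4) - (5, 6) = (-0.4, -0.6).

Step 2 — sample covariance matrix, S[i,j] = (1/(n-1)) · Σ_k (x_{k,i} - mean_i) · (x_{k,j} - mean_j), divisor n-1 = 4:
  S[U,U] = ((-3.6)·(-3.6) + (-3.6)·(-3.6) + (4.4)·(4.4) + (3.4)·(3.4) + (-0.6)·(-0.6)) / 4 = 57.2/4 = 14.3
  S[U,V] = ((-3.6)·(-2.4) + (-3.6)·(3.6) + (4.4)·(-2.4) + (3.4)·(0.6) + (-0.6)·(0.6)) / 4 = -13.2/4 = -3.3
  S[V,V] = ((-2.4)·(-2.4) + (3.6)·(3.6) + (-2.4)·(-2.4) + (0.6)·(0.6) + (0.6)·(0.6)) / 4 = 25.2/4 = 6.3
  S = [[14.3, -3.3],
 [-3.3, 6.3]].

Step 3 — invert S. det(S) = 14.3·6.3 - (-3.3)² = 79.2.
  S^{-1} = (1/det) · [[d, -b], [-b, a]] = [[0.0795, 0.0417],
 [0.0417, 0.1806]].

Step 4 — quadratic form (x̄ - mu_0)^T · S^{-1} · (x̄ - mu_0):
  S^{-1} · (x̄ - mu_0) = (-0.0568, -0.125),
  (x̄ - mu_0)^T · [...] = (-0.4)·(-0.0568) + (-0.6)·(-0.125) = 0.0977.

Step 5 — scale by n: T² = 5 · 0.0977 = 0.4886.

T² ≈ 0.4886


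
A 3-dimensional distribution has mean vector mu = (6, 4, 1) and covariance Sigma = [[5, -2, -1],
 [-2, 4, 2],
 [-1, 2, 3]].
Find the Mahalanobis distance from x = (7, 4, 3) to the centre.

Step 1 — centre the observation: (x - mu) = (1, 0, 2).

Step 2 — invert Sigma (cofactor / det for 3×3, or solve directly):
  Sigma^{-1} = [[0.25, 0.125, 0],
 [0.125, 0.4375, -0.25],
 [0, -0.25, 0.5]].

Step 3 — form the quadratic (x - mu)^T · Sigma^{-1} · (x - mu):
  Sigma^{-1} · (x - mu) = (0.25, -0.375, 1).
  (x - mu)^T · [Sigma^{-1} · (x - mu)] = (1)·(0.25) + (0)·(-0.375) + (2)·(1) = 2.25.

Step 4 — take square root: d = √(2.25) ≈ 1.5.

d(x, mu) = √(2.25) ≈ 1.5


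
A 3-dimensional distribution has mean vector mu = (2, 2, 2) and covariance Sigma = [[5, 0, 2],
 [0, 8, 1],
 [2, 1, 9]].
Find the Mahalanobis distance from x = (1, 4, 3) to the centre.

Step 1 — centre the observation: (x - mu) = (-1, 2, 1).

Step 2 — invert Sigma (cofactor / det for 3×3, or solve directly):
  Sigma^{-1} = [[0.2198, 0.0062, -0.0495],
 [0.0062, 0.1269, -0.0155],
 [-0.0495, -0.0155, 0.1238]].

Step 3 — form the quadratic (x - mu)^T · Sigma^{-1} · (x - mu):
  Sigma^{-1} · (x - mu) = (-0.257, 0.2322, 0.1424).
  (x - mu)^T · [Sigma^{-1} · (x - mu)] = (-1)·(-0.257) + (2)·(0.2322) + (1)·(0.1424) = 0.8638.

Step 4 — take square root: d = √(0.8638) ≈ 0.9294.

d(x, mu) = √(0.8638) ≈ 0.9294


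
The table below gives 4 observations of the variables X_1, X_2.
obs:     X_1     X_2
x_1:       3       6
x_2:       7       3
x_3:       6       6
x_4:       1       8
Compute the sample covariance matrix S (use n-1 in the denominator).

Step 1 — column means:
  mean(X_1) = (3 + 7 + 6 + 1) / 4 = 17/4 = 4.25
  mean(X_2) = (6 + 3 + 6 + 8) / 4 = 23/4 = 5.75

Step 2 — sample covariance S[i,j] = (1/(n-1)) · Σ_k (x_{k,i} - mean_i) · (x_{k,j} - mean_j), with n-1 = 3.
  S[X_1,X_1] = ((-1.25)·(-1.25) + (2.75)·(2.75) + (1.75)·(1.75) + (-3.25)·(-3.25)) / 3 = 22.75/3 = 7.5833
  S[X_1,X_2] = ((-1.25)·(0.25) + (2.75)·(-2.75) + (1.75)·(0.25) + (-3.25)·(2.25)) / 3 = -14.75/3 = -4.9167
  S[X_2,X_2] = ((0.25)·(0.25) + (-2.75)·(-2.75) + (0.25)·(0.25) + (2.25)·(2.25)) / 3 = 12.75/3 = 4.25

S is symmetric (S[j,i] = S[i,j]). Assembling:

S = [[7.5833, -4.9167],
 [-4.9167, 4.25]]


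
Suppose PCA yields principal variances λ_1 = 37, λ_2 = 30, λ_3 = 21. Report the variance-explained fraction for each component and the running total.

Step 1 — total variance = trace(Sigma) = Σ λ_i = 37 + 30 + 21 = 88.

Step 2 — fraction explained by component i = λ_i / Σ λ:
  PC1: 37/88 = 0.4205
  PC2: 30/88 = 0.3409
  PC3: 21/88 = 0.2386

Step 3 — cumulative fraction after k components = (λ_1 + ... + λ_k) / Σ λ:
  k = 1: 37/88 = 0.4205
  k = 2: (37 + 30)/88 = 67/88 = 0.7614
  k = 3: (37 + 30 + 21)/88 = 88/88 = 1

Summary (fraction, with percent):

explained: PC1 0.4205 (42.05%), PC2 0.3409 (34.09%), PC3 0.2386 (23.86%);  cumulative: 0.4205, 0.7614, 1


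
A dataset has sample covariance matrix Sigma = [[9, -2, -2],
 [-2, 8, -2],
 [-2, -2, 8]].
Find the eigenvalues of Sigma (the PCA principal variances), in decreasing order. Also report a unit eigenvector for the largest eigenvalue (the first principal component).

Step 1 — characteristic polynomial p(λ) = det(λI - Sigma) = λ³ - tr·λ² + c_1·λ - det, where tr = trace, c_1 = sum of the principal 2×2 minors, det = det(Sigma):
  tr = 9 + 8 + 8 = 25,
  c_1 = (9·8 - (-2)²) + (9·8 - (-2)²) + (8·8 - (-2)²) = 68 + 68 + 60 = 196,
  det = 9·(8·8 - (-2)²) - (-2)·((-2)·8 - (-2)·(-2)) + (-2)·((-2)·(-2) - 8·(-2)) = 9·(60) - (-2)·(-20) + (-2)·(20) = 460.
  So p(λ) = λ³ - 25λ² + 196λ - 460.
Step 2 — look for an integer root (rational root theorem: any rational root is an integer divisor of 460). Testing λ = 10:
  p(10) = 1000 - 2500 + 1960 - 460 = 0  ✓
  Dividing out (λ - 10): p(λ) = (λ - 10)(λ² - 15λ + 46).
Step 3 — remaining eigenvalues from the quadratic λ² - 15λ + 46 = 0:
  Δ = 15² - 4·46 = 225 - 184 = 41,  λ = (15 ± √41)/2 = (15 ± 6.4031)/2 ≈ 10.7016 or 4.2984.
  Sorted: λ_1 = 10.7016,  λ_2 = 10,  λ_3 = 4.2984  (check: sum = 25 = tr ✓).

Step 4 — unit eigenvector for λ_1 ≈ 10.7016: v spans the null space of (Sigma - λ_1 I), whose rows are
  r_1 = (-1.7016, -2, -2),  r_2 = (-2, -2.7016, -2),  r_3 = (-2, -2, -2.7016).
  v is orthogonal to every row, so take v ∝ r_1 × r_2 = ((-2)·(-2) - (-2)·(-2.7016), (-2)·(-2) - (-1.7016)·(-2), (-1.7016)·(-2.7016) - (-2)·(-2)) ≈ (-1.4031, 0.5969, 0.5969).
  Rescale (multiply by -1 so the first nonzero entry is positive): u = (1.4031, -0.5969, -0.5969).
  ||u|| = √((1.4031)² + (-0.5969)² + (-0.5969)²) = √(2.6813) ≈ 1.6375,  v_1 = u/||u|| ≈ (0.8569, -0.3645, -0.3645) (||v_1|| = 1).

λ_1 = 10.7016,  λ_2 = 10,  λ_3 = 4.2984;  v_1 ≈ (0.8569, -0.3645, -0.3645)


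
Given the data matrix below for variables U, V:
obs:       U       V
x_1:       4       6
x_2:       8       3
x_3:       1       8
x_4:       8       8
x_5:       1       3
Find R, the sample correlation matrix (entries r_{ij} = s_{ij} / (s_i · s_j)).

Step 1 — column means:
  mean(U) = (4 + 8 + 1 + 8 + 1) / 5 = 22/5 = 4.4
  mean(V) = (6 + 3 + 8 + 8 + 3) / 5 = 28/5 = 5.6

Step 2 — sample variances and covariances s[i,j] = (1/(n-1)) · Σ_k (x_{k,i} - mean_i) · (x_{k,j} - mean_j), with n-1 = 4:
  s[U,U] = ((-0.4)·(-0.4) + (3.6)·(3.6) + (-3.4)·(-3.4) + (3.6)·(3.6) + (-3.4)·(-3.4)) / 4 = 49.2/4 = 12.3
  s[U,V] = ((-0.4)·(0.4) + (3.6)·(-2.6) + (-3.4)·(2.4) + (3.6)·(2.4) + (-3.4)·(-2.6)) / 4 = -0.2/4 = -0.05
  s[V,V] = ((0.4)·(0.4) + (-2.6)·(-2.6) + (2.4)·(2.4) + (2.4)·(2.4) + (-2.6)·(-2.6)) / 4 = 25.2/4 = 6.3
  Sample standard deviations s_i = √(s[i,i]):
  s(U) = √(12.3) = 3.5071
  s(V) = √(6.3) = 2.51

Step 3 — r_{ij} = s_{ij} / (s_i · s_j):
  r[U,U] = 1 (diagonal).
  r[U,V] = -0.05 / (3.5071 · 2.51) = -0.05 / 8.8028 = -0.0057
  r[V,V] = 1 (diagonal).

R is symmetric with unit diagonal. Assembling:

R = [[1, -0.0057],
 [-0.0057, 1]]


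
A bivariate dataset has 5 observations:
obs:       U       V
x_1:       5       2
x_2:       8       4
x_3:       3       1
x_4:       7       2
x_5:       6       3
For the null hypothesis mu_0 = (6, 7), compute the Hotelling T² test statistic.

Step 1 — sample mean vector:
  mean(U) = (5 + 8 + 3 + 7 + 6) / 5 = 29/5 = 5.8
  mean(V) = (2 + 4 + 1 + 2 + 3) / 5 = 12/5 = 2.4
  x̄ = (5.8, 2.4),  deviation x̄ - mu_0 = (5.8, 2.4) - (6, 7) = (-0.2, -4.6).

Step 2 — sample covariance matrix, S[i,j] = (1/(n-1)) · Σ_k (x_{k,i} - mean_i) · (x_{k,j} - mean_j), divisor n-1 = 4:
  S[U,U] = ((-0.8)·(-0.8) + (2.2)·(2.2) + (-2.8)·(-2.8) + (1.2)·(1.2) + (0.2)·(0.2)) / 4 = 14.8/4 = 3.7
  S[U,V] = ((-0.8)·(-0.4) + (2.2)·(1.6) + (-2.8)·(-1.4) + (1.2)·(-0.4) + (0.2)·(0.6)) / 4 = 7.4/4 = 1.85
  S[V,V] = ((-0.4)·(-0.4) + (1.6)·(1.6) + (-1.4)·(-1.4) + (-0.4)·(-0.4) + (0.6)·(0.6)) / 4 = 5.2/4 = 1.3
  S = [[3.7, 1.85],
 [1.85, 1.3]].

Step 3 — invert S. det(S) = 3.7·1.3 - (1.85)² = 1.3875.
  S^{-1} = (1/det) · [[d, -b], [-b, a]] = [[0.9369, -1.3333],
 [-1.3333, 2.6667]].

Step 4 — quadratic form (x̄ - mu_0)^T · S^{-1} · (x̄ - mu_0):
  S^{-1} · (x̄ - mu_0) = (5.9459, -12),
  (x̄ - mu_0)^T · [...] = (-0.2)·(5.9459) + (-4.6)·(-12) = 54.0108.

Step 5 — scale by n: T² = 5 · 54.0108 = 270.0541.

T² ≈ 270.0541


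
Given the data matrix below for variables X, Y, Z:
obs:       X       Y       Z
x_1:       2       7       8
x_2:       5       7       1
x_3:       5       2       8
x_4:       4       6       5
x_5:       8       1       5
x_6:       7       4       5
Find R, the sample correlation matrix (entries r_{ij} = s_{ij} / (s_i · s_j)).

Step 1 — column means:
  mean(X) = (2 + 5 + 5 + 4 + 8 + 7) / 6 = 31/6 = 5.1667
  mean(Y) = (7 + 7 + 2 + 6 + 1 + 4) / 6 = 27/6 = 4.5
  mean(Z) = (8 + 1 + 8 + 5 + 5 + 5) / 6 = 32/6 = 5.3333

Step 2 — sample variances and covariances s[i,j] = (1/(n-1)) · Σ_k (x_{k,i} - mean_i) · (x_{k,j} - mean_j), with n-1 = 5:
  s[X,X] = ((-3.1667)·(-3.1667) + (-0.1667)·(-0.1667) + (-0.1667)·(-0.1667) + (-1.1667)·(-1.1667) + (2.8333)·(2.8333) + (1.8333)·(1.8333)) / 5 = 22.8333/5 = 4.5667
  s[X,Y] = ((-3.1667)·(2.5) + (-0.1667)·(2.5) + (-0.1667)·(-2.5) + (-1.1667)·(1.5) + (2.8333)·(-3.5) + (1.8333)·(-0.5)) / 5 = -20.5/5 = -4.1
  s[X,Z] = ((-3.1667)·(2.6667) + (-0.1667)·(-4.3333) + (-0.1667)·(2.6667) + (-1.1667)·(-0.3333) + (2.8333)·(-0.3333) + (1.8333)·(-0.3333)) / 5 = -9.3333/5 = -1.8667
  s[Y,Y] = ((2.5)·(2.5) + (2.5)·(2.5) + (-2.5)·(-2.5) + (1.5)·(1.5) + (-3.5)·(-3.5) + (-0.5)·(-0.5)) / 5 = 33.5/5 = 6.7
  s[Y,Z] = ((2.5)·(2.6667) + (2.5)·(-4.3333) + (-2.5)·(2.6667) + (1.5)·(-0.3333) + (-3.5)·(-0.3333) + (-0.5)·(-0.3333)) / 5 = -10/5 = -2
  s[Z,Z] = ((2.6667)·(2.6667) + (-4.3333)·(-4.3333) + (2.6667)·(2.6667) + (-0.3333)·(-0.3333) + (-0.3333)·(-0.3333) + (-0.3333)·(-0.3333)) / 5 = 33.3333/5 = 6.6667
  Sample standard deviations s_i = √(s[i,i]):
  s(X) = √(4.5667) = 2.137
  s(Y) = √(6.7) = 2.5884
  s(Z) = √(6.6667) = 2.582

Step 3 — r_{ij} = s_{ij} / (s_i · s_j):
  r[X,X] = 1 (diagonal).
  r[X,Y] = -4.1 / (2.137 · 2.5884) = -4.1 / 5.5314 = -0.7412
  r[X,Z] = -1.8667 / (2.137 · 2.582) = -1.8667 / 5.5176 = -0.3383
  r[Y,Y] = 1 (diagonal).
  r[Y,Z] = -2 / (2.5884 · 2.582) = -2 / 6.6833 = -0.2993
  r[Z,Z] = 1 (diagonal).

R is symmetric with unit diagonal. Assembling:

R = [[1, -0.7412, -0.3383],
 [-0.7412, 1, -0.2993],
 [-0.3383, -0.2993, 1]]


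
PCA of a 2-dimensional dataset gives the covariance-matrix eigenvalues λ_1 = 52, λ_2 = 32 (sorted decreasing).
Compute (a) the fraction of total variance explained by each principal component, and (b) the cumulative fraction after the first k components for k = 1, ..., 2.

Step 1 — total variance = trace(Sigma) = Σ λ_i = 52 + 32 = 84.

Step 2 — fraction explained by component i = λ_i / Σ λ:
  PC1: 52/84 = 0.619
  PC2: 32/84 = 0.381

Step 3 — cumulative fraction after k components = (λ_1 + ... + λ_k) / Σ λ:
  k = 1: 52/84 = 0.619
  k = 2: (52 + 32)/84 = 84/84 = 1

Summary (fraction, with percent):

explained: PC1 0.619 (61.9%), PC2 0.381 (38.1%);  cumulative: 0.619, 1


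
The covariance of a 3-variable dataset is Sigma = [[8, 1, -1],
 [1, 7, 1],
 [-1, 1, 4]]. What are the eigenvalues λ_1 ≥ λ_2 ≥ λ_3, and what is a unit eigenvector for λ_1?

Step 1 — characteristic polynomial p(λ) = det(λI - Sigma) = λ³ - tr·λ² + c_1·λ - det, where tr = trace, c_1 = sum of the principal 2×2 minors, det = det(Sigma):
  tr = 8 + 7 + 4 = 19,
  c_1 = (8·7 - (1)²) + (8·4 - (-1)²) + (7·4 - (1)²) = 55 + 31 + 27 = 113,
  det = 8·(7·4 - (1)²) - (1)·((1)·4 - (1)·(-1)) + (-1)·((1)·(1) - 7·(-1)) = 8·(27) - (1)·(5) + (-1)·(8) = 203.
  So p(λ) = λ³ - 19λ² + 113λ - 203.
Step 2 — look for an integer root (rational root theorem: any rational root is an integer divisor of 203). Testing λ = 7:
  p(7) = 343 - 931 + 791 - 203 = 0  ✓
  Dividing out (λ - 7): p(λ) = (λ - 7)(λ² - 12λ + 29).
Step 3 — remaining eigenvalues from the quadratic λ² - 12λ + 29 = 0:
  Δ = 12² - 4·29 = 144 - 116 = 28,  λ = (12 ± √28)/2 = (12 ± 5.2915)/2 ≈ 8.6458 or 3.3542.
  Sorted: λ_1 = 8.6458,  λ_2 = 7,  λ_3 = 3.3542  (check: sum = 19 = tr ✓).

Step 4 — unit eigenvector for λ_1 ≈ 8.6458: v spans the null space of (Sigma - λ_1 I), whose rows are
  r_1 = (-0.6458, 1, -1),  r_2 = (1, -1.6458, 1),  r_3 = (-1, 1, -4.6458).
  v is orthogonal to every row, so take v ∝ r_2 × r_3 = ((-1.6458)·(-4.6458) - (1)·(1), (1)·(-1) - (1)·(-4.6458), (1)·(1) - (-1.6458)·(-1)) ≈ (6.6458, 3.6458, -0.6458).
  Let u = (6.6458, 3.6458, -0.6458).
  ||u|| = √((6.6458)² + (3.6458)² + (-0.6458)²) = √(57.8745) ≈ 7.6075,  v_1 = u/||u|| ≈ (0.8736, 0.4792, -0.0849) (||v_1|| = 1).

λ_1 = 8.6458,  λ_2 = 7,  λ_3 = 3.3542;  v_1 ≈ (0.8736, 0.4792, -0.0849)


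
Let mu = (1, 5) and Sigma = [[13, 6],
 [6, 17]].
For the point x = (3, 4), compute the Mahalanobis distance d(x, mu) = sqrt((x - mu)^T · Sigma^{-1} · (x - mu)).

Step 1 — centre the observation: (x - mu) = (2, -1).

Step 2 — invert Sigma. det(Sigma) = 13·17 - (6)² = 185.
  Sigma^{-1} = (1/det) · [[d, -b], [-b, a]] = [[0.0919, -0.0324],
 [-0.0324, 0.0703]].

Step 3 — form the quadratic (x - mu)^T · Sigma^{-1} · (x - mu):
  Sigma^{-1} · (x - mu) = (0.2162, -0.1351).
  (x - mu)^T · [Sigma^{-1} · (x - mu)] = (2)·(0.2162) + (-1)·(-0.1351) = 0.5676.

Step 4 — take square root: d = √(0.5676) ≈ 0.7534.

d(x, mu) = √(0.5676) ≈ 0.7534


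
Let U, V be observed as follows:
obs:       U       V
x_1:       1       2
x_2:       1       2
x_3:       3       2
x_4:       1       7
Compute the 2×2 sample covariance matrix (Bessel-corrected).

Step 1 — column means:
  mean(U) = (1 + 1 + 3 + 1) / 4 = 6/4 = 1.5
  mean(V) = (2 + 2 + 2 + 7) / 4 = 13/4 = 3.25

Step 2 — sample covariance S[i,j] = (1/(n-1)) · Σ_k (x_{k,i} - mean_i) · (x_{k,j} - mean_j), with n-1 = 3.
  S[U,U] = ((-0.5)·(-0.5) + (-0.5)·(-0.5) + (1.5)·(1.5) + (-0.5)·(-0.5)) / 3 = 3/3 = 1
  S[U,V] = ((-0.5)·(-1.25) + (-0.5)·(-1.25) + (1.5)·(-1.25) + (-0.5)·(3.75)) / 3 = -2.5/3 = -0.8333
  S[V,V] = ((-1.25)·(-1.25) + (-1.25)·(-1.25) + (-1.25)·(-1.25) + (3.75)·(3.75)) / 3 = 18.75/3 = 6.25

S is symmetric (S[j,i] = S[i,j]). Assembling:

S = [[1, -0.8333],
 [-0.8333, 6.25]]


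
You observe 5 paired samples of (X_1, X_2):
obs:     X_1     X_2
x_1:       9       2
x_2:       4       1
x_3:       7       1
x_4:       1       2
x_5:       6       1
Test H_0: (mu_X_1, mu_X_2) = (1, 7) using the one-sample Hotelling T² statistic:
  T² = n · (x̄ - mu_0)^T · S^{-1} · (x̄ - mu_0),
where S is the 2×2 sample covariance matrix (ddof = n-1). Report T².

Step 1 — sample mean vector:
  mean(X_1) = (9 + 4 + 7 + 1 + 6) / 5 = 27/5 = 5.4
  mean(X_2) = (2 + 1 + 1 + 2 + 1) / 5 = 7/5 = 1.4
  x̄ = (5.4, 1.4),  deviation x̄ - mu_0 = (5.4, 1.4) - (1, 7) = (4.4, -5.6).

Step 2 — sample covariance matrix, S[i,j] = (1/(n-1)) · Σ_k (x_{k,i} - mean_i) · (x_{k,j} - mean_j), divisor n-1 = 4:
  S[X_1,X_1] = ((3.6)·(3.6) + (-1.4)·(-1.4) + (1.6)·(1.6) + (-4.4)·(-4.4) + (0.6)·(0.6)) / 4 = 37.2/4 = 9.3
  S[X_1,X_2] = ((3.6)·(0.6) + (-1.4)·(-0.4) + (1.6)·(-0.4) + (-4.4)·(0.6) + (0.6)·(-0.4)) / 4 = -0.8/4 = -0.2
  S[X_2,X_2] = ((0.6)·(0.6) + (-0.4)·(-0.4) + (-0.4)·(-0.4) + (0.6)·(0.6) + (-0.4)·(-0.4)) / 4 = 1.2/4 = 0.3
  S = [[9.3, -0.2],
 [-0.2, 0.3]].

Step 3 — invert S. det(S) = 9.3·0.3 - (-0.2)² = 2.75.
  S^{-1} = (1/det) · [[d, -b], [-b, a]] = [[0.1091, 0.0727],
 [0.0727, 3.3818]].

Step 4 — quadratic form (x̄ - mu_0)^T · S^{-1} · (x̄ - mu_0):
  S^{-1} · (x̄ - mu_0) = (0.0727, -18.6182),
  (x̄ - mu_0)^T · [...] = (4.4)·(0.0727) + (-5.6)·(-18.6182) = 104.5818.

Step 5 — scale by n: T² = 5 · 104.5818 = 522.9091.

T² ≈ 522.9091


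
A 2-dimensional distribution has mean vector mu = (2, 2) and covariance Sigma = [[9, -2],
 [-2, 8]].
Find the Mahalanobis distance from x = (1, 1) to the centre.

Step 1 — centre the observation: (x - mu) = (-1, -1).

Step 2 — invert Sigma. det(Sigma) = 9·8 - (-2)² = 68.
  Sigma^{-1} = (1/det) · [[d, -b], [-b, a]] = [[0.1176, 0.0294],
 [0.0294, 0.1324]].

Step 3 — form the quadratic (x - mu)^T · Sigma^{-1} · (x - mu):
  Sigma^{-1} · (x - mu) = (-0.1471, -0.1618).
  (x - mu)^T · [Sigma^{-1} · (x - mu)] = (-1)·(-0.1471) + (-1)·(-0.1618) = 0.3088.

Step 4 — take square root: d = √(0.3088) ≈ 0.5557.

d(x, mu) = √(0.3088) ≈ 0.5557


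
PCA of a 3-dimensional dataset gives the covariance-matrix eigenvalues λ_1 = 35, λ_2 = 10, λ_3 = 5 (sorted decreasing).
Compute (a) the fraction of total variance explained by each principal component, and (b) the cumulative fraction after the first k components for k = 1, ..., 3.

Step 1 — total variance = trace(Sigma) = Σ λ_i = 35 + 10 + 5 = 50.

Step 2 — fraction explained by component i = λ_i / Σ λ:
  PC1: 35/50 = 0.7
  PC2: 10/50 = 0.2
  PC3: 5/50 = 0.1

Step 3 — cumulative fraction after k components = (λ_1 + ... + λ_k) / Σ λ:
  k = 1: 35/50 = 0.7
  k = 2: (35 + 10)/50 = 45/50 = 0.9
  k = 3: (35 + 10 + 5)/50 = 50/50 = 1

Summary (fraction, with percent):

explained: PC1 0.7 (70%), PC2 0.2 (20%), PC3 0.1 (10%);  cumulative: 0.7, 0.9, 1


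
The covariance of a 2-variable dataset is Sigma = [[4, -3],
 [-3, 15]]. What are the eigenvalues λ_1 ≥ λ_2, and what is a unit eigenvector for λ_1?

Step 1 — characteristic polynomial of 2×2 Sigma:
  det(Sigma - λI) = λ² - trace · λ + det = 0.
  trace = 4 + 15 = 19, det = 4·15 - (-3)² = 51.
Step 2 — discriminant:
  Δ = trace² - 4·det = 361 - 204 = 157.
Step 3 — eigenvalues:
  λ = (trace ± √Δ)/2 = (19 ± 12.53)/2,
  λ_1 = 15.765,  λ_2 = 3.235.

Step 4 — unit eigenvector for λ_1: solve (Sigma - λ_1 I)v = 0. First row:
  (4 - 15.765)·v_x + (-3)·v_y = 0, i.e. (-11.765)·v_x + (-3)·v_y = 0,
  so v ∝ (b, λ_1 - a) = (-3, 11.765); multiply by -1 so the first entry is positive: u = (3, -11.765).
  ||u|| = √((3)² + (-11.765)²) = √(147.4148) ≈ 12.1414,
  v_1 = u/||u|| ≈ (0.2471, -0.969) (||v_1|| = 1).

λ_1 = 15.765,  λ_2 = 3.235;  v_1 ≈ (0.2471, -0.969)


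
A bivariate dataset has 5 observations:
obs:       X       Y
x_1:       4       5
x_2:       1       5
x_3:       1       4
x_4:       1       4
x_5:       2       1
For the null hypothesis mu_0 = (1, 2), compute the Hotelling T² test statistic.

Step 1 — sample mean vector:
  mean(X) = (4 + 1 + 1 + 1 + 2) / 5 = 9/5 = 1.8
  mean(Y) = (5 + 5 + 4 + 4 + 1) / 5 = 19/5 = 3.8
  x̄ = (1.8, 3.8),  deviation x̄ - mu_0 = (1.8, 3.8) - (1, 2) = (0.8, 1.8).

Step 2 — sample covariance matrix, S[i,j] = (1/(n-1)) · Σ_k (x_{k,i} - mean_i) · (x_{k,j} - mean_j), divisor n-1 = 4:
  S[X,X] = ((2.2)·(2.2) + (-0.8)·(-0.8) + (-0.8)·(-0.8) + (-0.8)·(-0.8) + (0.2)·(0.2)) / 4 = 6.8/4 = 1.7
  S[X,Y] = ((2.2)·(1.2) + (-0.8)·(1.2) + (-0.8)·(0.2) + (-0.8)·(0.2) + (0.2)·(-2.8)) / 4 = 0.8/4 = 0.2
  S[Y,Y] = ((1.2)·(1.2) + (1.2)·(1.2) + (0.2)·(0.2) + (0.2)·(0.2) + (-2.8)·(-2.8)) / 4 = 10.8/4 = 2.7
  S = [[1.7, 0.2],
 [0.2, 2.7]].

Step 3 — invert S. det(S) = 1.7·2.7 - (0.2)² = 4.55.
  S^{-1} = (1/det) · [[d, -b], [-b, a]] = [[0.5934, -0.044],
 [-0.044, 0.3736]].

Step 4 — quadratic form (x̄ - mu_0)^T · S^{-1} · (x̄ - mu_0):
  S^{-1} · (x̄ - mu_0) = (0.3956, 0.6374),
  (x̄ - mu_0)^T · [...] = (0.8)·(0.3956) + (1.8)·(0.6374) = 1.4637.

Step 5 — scale by n: T² = 5 · 1.4637 = 7.3187.

T² ≈ 7.3187


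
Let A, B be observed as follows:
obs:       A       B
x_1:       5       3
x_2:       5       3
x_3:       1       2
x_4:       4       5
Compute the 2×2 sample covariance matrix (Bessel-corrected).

Step 1 — column means:
  mean(A) = (5 + 5 + 1 + 4) / 4 = 15/4 = 3.75
  mean(B) = (3 + 3 + 2 + 5) / 4 = 13/4 = 3.25

Step 2 — sample covariance S[i,j] = (1/(n-1)) · Σ_k (x_{k,i} - mean_i) · (x_{k,j} - mean_j), with n-1 = 3.
  S[A,A] = ((1.25)·(1.25) + (1.25)·(1.25) + (-2.75)·(-2.75) + (0.25)·(0.25)) / 3 = 10.75/3 = 3.5833
  S[A,B] = ((1.25)·(-0.25) + (1.25)·(-0.25) + (-2.75)·(-1.25) + (0.25)·(1.75)) / 3 = 3.25/3 = 1.0833
  S[B,B] = ((-0.25)·(-0.25) + (-0.25)·(-0.25) + (-1.25)·(-1.25) + (1.75)·(1.75)) / 3 = 4.75/3 = 1.5833

S is symmetric (S[j,i] = S[i,j]). Assembling:

S = [[3.5833, 1.0833],
 [1.0833, 1.5833]]


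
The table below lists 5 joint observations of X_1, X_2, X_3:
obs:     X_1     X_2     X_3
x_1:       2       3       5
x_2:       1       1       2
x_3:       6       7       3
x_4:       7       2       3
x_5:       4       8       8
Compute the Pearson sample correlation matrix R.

Step 1 — column means:
  mean(X_1) = (2 + 1 + 6 + 7 + 4) / 5 = 20/5 = 4
  mean(X_2) = (3 + 1 + 7 + 2 + 8) / 5 = 21/5 = 4.2
  mean(X_3) = (5 + 2 + 3 + 3 + 8) / 5 = 21/5 = 4.2

Step 2 — sample variances and covariances s[i,j] = (1/(n-1)) · Σ_k (x_{k,i} - mean_i) · (x_{k,j} - mean_j), with n-1 = 4:
  s[X_1,X_1] = ((-2)·(-2) + (-3)·(-3) + (2)·(2) + (3)·(3) + (0)·(0)) / 4 = 26/4 = 6.5
  s[X_1,X_2] = ((-2)·(-1.2) + (-3)·(-3.2) + (2)·(2.8) + (3)·(-2.2) + (0)·(3.8)) / 4 = 11/4 = 2.75
  s[X_1,X_3] = ((-2)·(0.8) + (-3)·(-2.2) + (2)·(-1.2) + (3)·(-1.2) + (0)·(3.8)) / 4 = -1/4 = -0.25
  s[X_2,X_2] = ((-1.2)·(-1.2) + (-3.2)·(-3.2) + (2.8)·(2.8) + (-2.2)·(-2.2) + (3.8)·(3.8)) / 4 = 38.8/4 = 9.7
  s[X_2,X_3] = ((-1.2)·(0.8) + (-3.2)·(-2.2) + (2.8)·(-1.2) + (-2.2)·(-1.2) + (3.8)·(3.8)) / 4 = 19.8/4 = 4.95
  s[X_3,X_3] = ((0.8)·(0.8) + (-2.2)·(-2.2) + (-1.2)·(-1.2) + (-1.2)·(-1.2) + (3.8)·(3.8)) / 4 = 22.8/4 = 5.7
  Sample standard deviations s_i = √(s[i,i]):
  s(X_1) = √(6.5) = 2.5495
  s(X_2) = √(9.7) = 3.1145
  s(X_3) = √(5.7) = 2.3875

Step 3 — r_{ij} = s_{ij} / (s_i · s_j):
  r[X_1,X_1] = 1 (diagonal).
  r[X_1,X_2] = 2.75 / (2.5495 · 3.1145) = 2.75 / 7.9404 = 0.3463
  r[X_1,X_3] = -0.25 / (2.5495 · 2.3875) = -0.25 / 6.0869 = -0.0411
  r[X_2,X_2] = 1 (diagonal).
  r[X_2,X_3] = 4.95 / (3.1145 · 2.3875) = 4.95 / 7.4357 = 0.6657
  r[X_3,X_3] = 1 (diagonal).

R is symmetric with unit diagonal. Assembling:

R = [[1, 0.3463, -0.0411],
 [0.3463, 1, 0.6657],
 [-0.0411, 0.6657, 1]]


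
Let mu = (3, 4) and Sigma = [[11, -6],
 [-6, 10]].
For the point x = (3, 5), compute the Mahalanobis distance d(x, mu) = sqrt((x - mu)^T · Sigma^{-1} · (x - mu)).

Step 1 — centre the observation: (x - mu) = (0, 1).

Step 2 — invert Sigma. det(Sigma) = 11·10 - (-6)² = 74.
  Sigma^{-1} = (1/det) · [[d, -b], [-b, a]] = [[0.1351, 0.0811],
 [0.0811, 0.1486]].

Step 3 — form the quadratic (x - mu)^T · Sigma^{-1} · (x - mu):
  Sigma^{-1} · (x - mu) = (0.0811, 0.1486).
  (x - mu)^T · [Sigma^{-1} · (x - mu)] = (0)·(0.0811) + (1)·(0.1486) = 0.1486.

Step 4 — take square root: d = √(0.1486) ≈ 0.3855.

d(x, mu) = √(0.1486) ≈ 0.3855


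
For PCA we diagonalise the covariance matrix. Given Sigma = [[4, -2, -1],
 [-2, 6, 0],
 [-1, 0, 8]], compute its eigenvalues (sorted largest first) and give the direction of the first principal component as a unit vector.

Step 1 — characteristic polynomial p(λ) = det(λI - Sigma) = λ³ - tr·λ² + c_1·λ - det, where tr = trace, c_1 = sum of the principal 2×2 minors, det = det(Sigma):
  tr = 4 + 6 + 8 = 18,
  c_1 = (4·6 - (-2)²) + (4·8 - (-1)²) + (6·8 - (0)²) = 20 + 31 + 48 = 99,
  det = 4·(6·8 - (0)²) - (-2)·((-2)·8 - (0)·(-1)) + (-1)·((-2)·(0) - 6·(-1)) = 4·(48) - (-2)·(-16) + (-1)·(6) = 154.
  So p(λ) = λ³ - 18λ² + 99λ - 154.
Step 2 — look for an integer root (rational root theorem: any rational root is an integer divisor of 154). Testing λ = 7:
  p(7) = 343 - 882 + 693 - 154 = 0  ✓
  Dividing out (λ - 7): p(λ) = (λ - 7)(λ² - 11λ + 22).
Step 3 — remaining eigenvalues from the quadratic λ² - 11λ + 22 = 0:
  Δ = 11² - 4·22 = 121 - 88 = 33,  λ = (11 ± √33)/2 = (11 ± 5.7446)/2 ≈ 8.3723 or 2.6277.
  Sorted: λ_1 = 8.3723,  λ_2 = 7,  λ_3 = 2.6277  (check: sum = 18 = tr ✓).

Step 4 — unit eigenvector for λ_1 ≈ 8.3723: v spans the null space of (Sigma - λ_1 I), whose rows are
  r_1 = (-4.3723, -2, -1),  r_2 = (-2, -2.3723, 0),  r_3 = (-1, 0, -0.3723).
  v is orthogonal to every row, so take v ∝ r_1 × r_2 = ((-2)·(0) - (-1)·(-2.3723), (-1)·(-2) - (-4.3723)·(0), (-4.3723)·(-2.3723) - (-2)·(-2)) ≈ (-2.3723, 2, 6.3723).
  Rescale (multiply by -1 so the first nonzero entry is positive): u = (2.3723, -2, -6.3723).
  ||u|| = √((2.3723)² + (-2)² + (-6.3723)²) = √(50.2337) ≈ 7.0876,  v_1 = u/||u|| ≈ (0.3347, -0.2822, -0.8991) (||v_1|| = 1).

λ_1 = 8.3723,  λ_2 = 7,  λ_3 = 2.6277;  v_1 ≈ (0.3347, -0.2822, -0.8991)


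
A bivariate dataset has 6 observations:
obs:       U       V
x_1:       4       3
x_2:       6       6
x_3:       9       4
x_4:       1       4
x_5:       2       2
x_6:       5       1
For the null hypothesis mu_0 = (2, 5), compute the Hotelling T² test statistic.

Step 1 — sample mean vector:
  mean(U) = (4 + 6 + 9 + 1 + 2 + 5) / 6 = 27/6 = 4.5
  mean(V) = (3 + 6 + 4 + 4 + 2 + 1) / 6 = 20/6 = 3.3333
  x̄ = (4.5, 3.3333),  deviation x̄ - mu_0 = (4.5, 3.3333) - (2, 5) = (2.5, -1.6667).

Step 2 — sample covariance matrix, S[i,j] = (1/(n-1)) · Σ_k (x_{k,i} - mean_i) · (x_{k,j} - mean_j), divisor n-1 = 5:
  S[U,U] = ((-0.5)·(-0.5) + (1.5)·(1.5) + (4.5)·(4.5) + (-3.5)·(-3.5) + (-2.5)·(-2.5) + (0.5)·(0.5)) / 5 = 41.5/5 = 8.3
  S[U,V] = ((-0.5)·(-0.3333) + (1.5)·(2.6667) + (4.5)·(0.6667) + (-3.5)·(0.6667) + (-2.5)·(-1.3333) + (0.5)·(-2.3333)) / 5 = 7/5 = 1.4
  S[V,V] = ((-0.3333)·(-0.3333) + (2.6667)·(2.6667) + (0.6667)·(0.6667) + (0.6667)·(0.6667) + (-1.3333)·(-1.3333) + (-2.3333)·(-2.3333)) / 5 = 15.3333/5 = 3.0667
  S = [[8.3, 1.4],
 [1.4, 3.0667]].

Step 3 — invert S. det(S) = 8.3·3.0667 - (1.4)² = 23.4933.
  S^{-1} = (1/det) · [[d, -b], [-b, a]] = [[0.1305, -0.0596],
 [-0.0596, 0.3533]].

Step 4 — quadratic form (x̄ - mu_0)^T · S^{-1} · (x̄ - mu_0):
  S^{-1} · (x̄ - mu_0) = (0.4257, -0.7378),
  (x̄ - mu_0)^T · [...] = (2.5)·(0.4257) + (-1.6667)·(-0.7378) = 2.2938.

Step 5 — scale by n: T² = 6 · 2.2938 = 13.7628.

T² ≈ 13.7628


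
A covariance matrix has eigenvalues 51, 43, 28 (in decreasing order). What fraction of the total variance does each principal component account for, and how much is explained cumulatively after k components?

Step 1 — total variance = trace(Sigma) = Σ λ_i = 51 + 43 + 28 = 122.

Step 2 — fraction explained by component i = λ_i / Σ λ:
  PC1: 51/122 = 0.418
  PC2: 43/122 = 0.3525
  PC3: 28/122 = 0.2295

Step 3 — cumulative fraction after k components = (λ_1 + ... + λ_k) / Σ λ:
  k = 1: 51/122 = 0.418
  k = 2: (51 + 43)/122 = 94/122 = 0.7705
  k = 3: (51 + 43 + 28)/122 = 122/122 = 1

Summary (fraction, with percent):

explained: PC1 0.418 (41.8%), PC2 0.3525 (35.25%), PC3 0.2295 (22.95%);  cumulative: 0.418, 0.7705, 1


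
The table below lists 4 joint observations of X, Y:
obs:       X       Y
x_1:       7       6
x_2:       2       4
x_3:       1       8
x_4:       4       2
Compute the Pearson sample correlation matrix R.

Step 1 — column means:
  mean(X) = (7 + 2 + 1 + 4) / 4 = 14/4 = 3.5
  mean(Y) = (6 + 4 + 8 + 2) / 4 = 20/4 = 5

Step 2 — sample variances and covariances s[i,j] = (1/(n-1)) · Σ_k (x_{k,i} - mean_i) · (x_{k,j} - mean_j), with n-1 = 3:
  s[X,X] = ((3.5)·(3.5) + (-1.5)·(-1.5) + (-2.5)·(-2.5) + (0.5)·(0.5)) / 3 = 21/3 = 7
  s[X,Y] = ((3.5)·(1) + (-1.5)·(-1) + (-2.5)·(3) + (0.5)·(-3)) / 3 = -4/3 = -1.3333
  s[Y,Y] = ((1)·(1) + (-1)·(-1) + (3)·(3) + (-3)·(-3)) / 3 = 20/3 = 6.6667
  Sample standard deviations s_i = √(s[i,i]):
  s(X) = √(7) = 2.6458
  s(Y) = √(6.6667) = 2.582

Step 3 — r_{ij} = s_{ij} / (s_i · s_j):
  r[X,X] = 1 (diagonal).
  r[X,Y] = -1.3333 / (2.6458 · 2.582) = -1.3333 / 6.8313 = -0.1952
  r[Y,Y] = 1 (diagonal).

R is symmetric with unit diagonal. Assembling:

R = [[1, -0.1952],
 [-0.1952, 1]]


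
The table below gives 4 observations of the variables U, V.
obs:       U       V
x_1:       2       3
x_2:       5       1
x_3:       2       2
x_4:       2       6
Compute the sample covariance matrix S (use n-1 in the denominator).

Step 1 — column means:
  mean(U) = (2 + 5 + 2 + 2) / 4 = 11/4 = 2.75
  mean(V) = (3 + 1 + 2 + 6) / 4 = 12/4 = 3

Step 2 — sample covariance S[i,j] = (1/(n-1)) · Σ_k (x_{k,i} - mean_i) · (x_{k,j} - mean_j), with n-1 = 3.
  S[U,U] = ((-0.75)·(-0.75) + (2.25)·(2.25) + (-0.75)·(-0.75) + (-0.75)·(-0.75)) / 3 = 6.75/3 = 2.25
  S[U,V] = ((-0.75)·(0) + (2.25)·(-2) + (-0.75)·(-1) + (-0.75)·(3)) / 3 = -6/3 = -2
  S[V,V] = ((0)·(0) + (-2)·(-2) + (-1)·(-1) + (3)·(3)) / 3 = 14/3 = 4.6667

S is symmetric (S[j,i] = S[i,j]). Assembling:

S = [[2.25, -2],
 [-2, 4.6667]]


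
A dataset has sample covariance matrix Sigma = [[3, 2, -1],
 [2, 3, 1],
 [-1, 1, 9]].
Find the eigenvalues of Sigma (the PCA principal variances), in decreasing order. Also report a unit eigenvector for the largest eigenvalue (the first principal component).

Step 1 — characteristic polynomial p(λ) = det(λI - Sigma) = λ³ - tr·λ² + c_1·λ - det, where tr = trace, c_1 = sum of the principal 2×2 minors, det = det(Sigma):
  tr = 3 + 3 + 9 = 15,
  c_1 = (3·3 - (2)²) + (3·9 - (-1)²) + (3·9 - (1)²) = 5 + 26 + 26 = 57,
  det = 3·(3·9 - (1)²) - (2)·((2)·9 - (1)·(-1)) + (-1)·((2)·(1) - 3·(-1)) = 3·(26) - (2)·(19) + (-1)·(5) = 35.
  So p(λ) = λ³ - 15λ² + 57λ - 35.
Step 2 — look for an integer root (rational root theorem: any rational root is an integer divisor of 35). Testing λ = 5:
  p(5) = 125 - 375 + 285 - 35 = 0  ✓
  Dividing out (λ - 5): p(λ) = (λ - 5)(λ² - 10λ + 7).
Step 3 — remaining eigenvalues from the quadratic λ² - 10λ + 7 = 0:
  Δ = 10² - 4·7 = 100 - 28 = 72,  λ = (10 ± √72)/2 = (10 ± 8.4853)/2 ≈ 9.2426 or 0.7574.
  Sorted: λ_1 = 9.2426,  λ_2 = 5,  λ_3 = 0.7574  (check: sum = 15 = tr ✓).

Step 4 — unit eigenvector for λ_1 ≈ 9.2426: v spans the null space of (Sigma - λ_1 I), whose rows are
  r_1 = (-6.2426, 2, -1),  r_2 = (2, -6.2426, 1),  r_3 = (-1, 1, -0.2426).
  v is orthogonal to every row, so take v ∝ r_1 × r_2 = ((2)·(1) - (-1)·(-6.2426), (-1)·(2) - (-6.2426)·(1), (-6.2426)·(-6.2426) - (2)·(2)) ≈ (-4.2426, 4.2426, 34.9706).
  Rescale (multiply by -1 so the first nonzero entry is positive): u = (4.2426, -4.2426, -34.9706).
  ||u|| = √((4.2426)² + (-4.2426)² + (-34.9706)²) = √(1258.9403) ≈ 35.4815,  v_1 = u/||u|| ≈ (0.1196, -0.1196, -0.9856) (||v_1|| = 1).

λ_1 = 9.2426,  λ_2 = 5,  λ_3 = 0.7574;  v_1 ≈ (0.1196, -0.1196, -0.9856)


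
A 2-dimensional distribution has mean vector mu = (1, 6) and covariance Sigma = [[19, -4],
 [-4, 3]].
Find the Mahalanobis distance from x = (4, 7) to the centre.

Step 1 — centre the observation: (x - mu) = (3, 1).

Step 2 — invert Sigma. det(Sigma) = 19·3 - (-4)² = 41.
  Sigma^{-1} = (1/det) · [[d, -b], [-b, a]] = [[0.0732, 0.0976],
 [0.0976, 0.4634]].

Step 3 — form the quadratic (x - mu)^T · Sigma^{-1} · (x - mu):
  Sigma^{-1} · (x - mu) = (0.3171, 0.7561).
  (x - mu)^T · [Sigma^{-1} · (x - mu)] = (3)·(0.3171) + (1)·(0.7561) = 1.7073.

Step 4 — take square root: d = √(1.7073) ≈ 1.3066.

d(x, mu) = √(1.7073) ≈ 1.3066
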